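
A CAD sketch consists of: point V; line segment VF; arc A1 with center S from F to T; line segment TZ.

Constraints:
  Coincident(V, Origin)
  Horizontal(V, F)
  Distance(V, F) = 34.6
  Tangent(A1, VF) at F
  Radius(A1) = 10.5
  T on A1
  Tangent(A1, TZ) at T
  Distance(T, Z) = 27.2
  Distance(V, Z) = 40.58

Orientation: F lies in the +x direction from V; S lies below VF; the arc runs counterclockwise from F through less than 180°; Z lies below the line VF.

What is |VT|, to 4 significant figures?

25.77

V is at the origin; VF is horizontal with |VF| = 34.6 and F on the +x side, so F = (34.60, 0.000). A1 meets VF tangentially, so SF is at right angles to VF, so S = F + (0, -10.5) = (34.60, -10.50). Since ST ⟂ TZ (tangency), |SZ| = √(10.5² + 27.2²) = 29.16 regardless of where T sits on A1. So Z lies on both circle(V, 40.58) and circle(S, 29.16); the below-VF intersection is Z = (19.63, -35.52). T is the foot of the tangent from Z: T = (24.25, -8.714).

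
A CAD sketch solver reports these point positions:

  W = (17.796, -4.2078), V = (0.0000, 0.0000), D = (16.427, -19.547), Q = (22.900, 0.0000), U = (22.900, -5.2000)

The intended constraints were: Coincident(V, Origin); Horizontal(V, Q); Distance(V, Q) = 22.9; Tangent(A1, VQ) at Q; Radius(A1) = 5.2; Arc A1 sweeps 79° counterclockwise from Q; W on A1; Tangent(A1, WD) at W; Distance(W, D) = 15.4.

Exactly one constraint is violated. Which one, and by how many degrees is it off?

Tangent(A1, WD) at W — off by 5.90°.

V = (0.00, 0.00) ✓; V.y = 0.00, Q.y = 0.00 ✓; |VQ| = 22.90 ✓; ∠(UQ, QV) = 90.00° ✓; |UQ| = 5.200 ✓; bearing(U→W) − bearing(U→Q) = 79.00° ✓; |UW| = 5.200 ✓; ∠(UW, WD) = 84.10° ✗; |WD| = 15.40 ✓.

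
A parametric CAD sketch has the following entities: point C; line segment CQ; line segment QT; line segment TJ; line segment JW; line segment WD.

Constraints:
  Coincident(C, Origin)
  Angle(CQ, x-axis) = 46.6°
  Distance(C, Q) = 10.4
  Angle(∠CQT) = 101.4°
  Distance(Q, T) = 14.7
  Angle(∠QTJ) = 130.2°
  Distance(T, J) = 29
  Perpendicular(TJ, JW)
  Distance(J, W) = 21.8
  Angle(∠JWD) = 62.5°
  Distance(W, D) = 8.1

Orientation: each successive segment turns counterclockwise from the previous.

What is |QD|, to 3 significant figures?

32.0

C is at the origin; CQ runs at 46.6° with length 10.4, so Q = (7.15, 7.56). ∠CQT = 101.4° gives QT at 125° from the x-axis; with |QT| = 14.7, T = (-1.33, 19.6). ∠QTJ = 130.2° gives TJ at 175° from the x-axis; with |TJ| = 29.0, J = (-30.2, 22.1). TJ is perpendicular to JW, so JW runs at -95.0°; with |JW| = 21.8, W = (-32.1, 0.379). ∠JWD = 62.5° gives WD at 22.5° from the x-axis; with |WD| = 8.1, D = (-24.6, 3.48). Then |QD| = |D − Q| = 32.0.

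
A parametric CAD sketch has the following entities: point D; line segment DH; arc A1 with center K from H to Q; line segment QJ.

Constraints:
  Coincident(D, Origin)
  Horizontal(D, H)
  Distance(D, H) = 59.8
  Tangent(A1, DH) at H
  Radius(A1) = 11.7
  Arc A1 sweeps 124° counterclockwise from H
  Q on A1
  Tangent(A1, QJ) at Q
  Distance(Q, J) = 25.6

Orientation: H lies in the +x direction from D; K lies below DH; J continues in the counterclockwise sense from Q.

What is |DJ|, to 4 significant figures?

75.54

On A1, H sits at bearing 90° from K; a 124° counterclockwise sweep puts Q at bearing 214°, so Q = K + 11.7·(cos 214°, sin 214°) = (50.10, -18.24). A1 meets QJ tangentially, so KQ is at right angles to QJ, so QJ runs along (−sin 214°, cos 214°); with |QJ| = 25.6, J = (64.42, -39.47). Then |DJ| = |J − D| = 75.54.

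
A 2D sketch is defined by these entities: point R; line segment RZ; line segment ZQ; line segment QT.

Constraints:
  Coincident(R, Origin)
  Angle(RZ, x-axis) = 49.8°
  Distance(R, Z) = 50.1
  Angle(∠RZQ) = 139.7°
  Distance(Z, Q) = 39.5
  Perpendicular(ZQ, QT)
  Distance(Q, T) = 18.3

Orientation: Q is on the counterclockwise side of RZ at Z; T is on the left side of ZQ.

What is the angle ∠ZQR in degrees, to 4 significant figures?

22.64°

R is at the origin; RZ runs at 49.8° with length 50.1, so Z = 50.1·(cos 49.8°, sin 49.8°) = (32.34, 38.27). ∠RZQ = 139.7°, so ZQ runs at 49.8° + (180° − 139.7°) = 90.10° from the x-axis; with |ZQ| = 39.5, Q = Z + 39.5·(cos 90.10°, sin 90.10°) = (32.27, 77.77). Then cos ∠ZQR = QZ·QR / (|QZ||QR|), giving 22.64°.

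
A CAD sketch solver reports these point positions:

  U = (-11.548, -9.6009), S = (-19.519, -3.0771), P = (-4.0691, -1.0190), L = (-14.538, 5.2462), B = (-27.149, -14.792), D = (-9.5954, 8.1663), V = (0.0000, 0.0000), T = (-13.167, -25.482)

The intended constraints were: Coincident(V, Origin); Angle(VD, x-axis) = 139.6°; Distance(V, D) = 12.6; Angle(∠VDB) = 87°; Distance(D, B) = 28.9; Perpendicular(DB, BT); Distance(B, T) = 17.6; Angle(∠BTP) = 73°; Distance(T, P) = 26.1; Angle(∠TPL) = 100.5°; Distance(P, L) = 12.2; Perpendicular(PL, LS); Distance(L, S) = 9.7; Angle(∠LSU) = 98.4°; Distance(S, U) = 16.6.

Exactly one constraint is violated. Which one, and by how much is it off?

Distance(S, U) = 16.6 — off by 6.30.

V = (0.00, 0.00) ✓; VD at 139.6° ✓; |VD| = 12.60 ✓; ∠VDB = 87.00° ✓; |DB| = 28.90 ✓; ∠(DB, BT) = 90.00° ✓; |BT| = 17.60 ✓; ∠BTP = 73.00° ✓; |TP| = 26.10 ✓; ∠TPL = 100.5° ✓; |PL| = 12.20 ✓; ∠(PL, LS) = 90.00° ✓; |LS| = 9.700 ✓; ∠LSU = 98.40° ✓; |SU| = 10.30 ✗.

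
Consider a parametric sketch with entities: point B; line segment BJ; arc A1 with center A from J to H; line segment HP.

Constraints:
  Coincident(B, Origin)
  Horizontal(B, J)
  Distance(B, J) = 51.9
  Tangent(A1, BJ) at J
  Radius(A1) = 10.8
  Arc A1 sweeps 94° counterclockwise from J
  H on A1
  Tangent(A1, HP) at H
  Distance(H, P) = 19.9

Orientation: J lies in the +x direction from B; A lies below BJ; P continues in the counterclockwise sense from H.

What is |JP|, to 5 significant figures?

32.777

On A1, J sits at bearing 90° from A; a 94° counterclockwise sweep puts H at bearing 184°, so H = A + 10.8·(cos 184°, sin 184°) = (41.126, -11.553). Tangency of A1 to HP means the radius AH is perpendicular to HP, so HP runs along (−sin 184°, cos 184°); with |HP| = 19.9, P = (42.514, -31.405). Then |JP| = |P − J| = 32.777.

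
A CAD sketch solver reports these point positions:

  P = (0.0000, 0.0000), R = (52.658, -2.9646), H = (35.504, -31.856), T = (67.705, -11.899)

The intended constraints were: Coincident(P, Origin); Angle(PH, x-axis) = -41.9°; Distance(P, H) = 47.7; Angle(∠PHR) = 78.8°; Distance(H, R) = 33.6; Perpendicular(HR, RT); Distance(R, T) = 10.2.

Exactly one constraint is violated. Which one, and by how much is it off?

Distance(R, T) = 10.2 — off by 7.30.

P = (0.00, 0.00) ✓; PH at -41.90° ✓; |PH| = 47.70 ✓; ∠PHR = 78.80° ✓; |HR| = 33.60 ✓; ∠(HR, RT) = 90.00° ✓; |RT| = 17.50 ✗.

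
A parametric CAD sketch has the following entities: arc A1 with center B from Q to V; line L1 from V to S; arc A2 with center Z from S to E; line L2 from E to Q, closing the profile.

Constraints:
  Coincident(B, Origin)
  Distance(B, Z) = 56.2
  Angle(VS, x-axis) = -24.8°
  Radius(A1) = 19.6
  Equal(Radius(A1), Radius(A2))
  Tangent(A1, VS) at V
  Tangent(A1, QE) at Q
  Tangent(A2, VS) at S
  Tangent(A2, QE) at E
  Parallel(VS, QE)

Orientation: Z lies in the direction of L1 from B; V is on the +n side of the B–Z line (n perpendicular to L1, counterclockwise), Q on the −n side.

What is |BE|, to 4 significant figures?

59.52

Tangency of A1 to both parallel lines with radius 19.6 puts V and Q at B ± 19.6·n: V = (8.221, 17.79), Q = (-8.221, -17.79). Equal radii place S and E the same way about Z: S = Z + 19.6·n = (59.24, -5.781), E = Z − 19.6·n = (42.80, -41.37). Then |BE| = |E − B| = 59.52.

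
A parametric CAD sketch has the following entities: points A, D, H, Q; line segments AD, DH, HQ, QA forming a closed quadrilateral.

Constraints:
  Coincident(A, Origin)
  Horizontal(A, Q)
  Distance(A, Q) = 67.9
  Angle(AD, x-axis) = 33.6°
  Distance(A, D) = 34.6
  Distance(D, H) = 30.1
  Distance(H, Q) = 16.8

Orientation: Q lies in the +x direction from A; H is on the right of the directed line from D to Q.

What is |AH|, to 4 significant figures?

51.14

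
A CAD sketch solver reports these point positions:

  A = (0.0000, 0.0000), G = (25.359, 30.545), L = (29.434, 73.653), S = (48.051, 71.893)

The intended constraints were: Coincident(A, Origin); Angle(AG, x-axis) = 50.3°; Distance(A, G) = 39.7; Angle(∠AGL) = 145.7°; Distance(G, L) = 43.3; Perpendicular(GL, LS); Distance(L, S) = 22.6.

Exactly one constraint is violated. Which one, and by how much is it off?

Distance(L, S) = 22.6 — off by 3.90.

A = (0.00, 0.00) ✓; AG at 50.30° ✓; |AG| = 39.70 ✓; ∠AGL = 145.7° ✓; |GL| = 43.30 ✓; ∠(GL, LS) = 90.00° ✓; |LS| = 18.70 ✗.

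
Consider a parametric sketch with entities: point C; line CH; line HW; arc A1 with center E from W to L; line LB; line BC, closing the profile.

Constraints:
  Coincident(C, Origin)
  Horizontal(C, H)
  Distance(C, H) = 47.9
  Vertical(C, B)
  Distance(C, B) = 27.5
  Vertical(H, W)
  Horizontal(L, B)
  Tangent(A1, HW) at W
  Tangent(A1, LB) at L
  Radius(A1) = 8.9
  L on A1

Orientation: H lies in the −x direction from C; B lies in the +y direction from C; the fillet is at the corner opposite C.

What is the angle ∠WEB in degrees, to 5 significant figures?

167.14°

The virtual corner opposite C is at (-47.900, 27.500). The tangent condition forces EW to be normal to HW and since A1 is tangent to LB there, EL ⟂ LB, with radius 8.9, so the center E sits 8.9 in from both sides at E = (-39.000, 18.600). That places the tangent points at W = (-47.900, 18.600) on HW and L = (-39.000, 27.500) on LB. Then cos ∠WEB = EW·EB / (|EW||EB|), giving 167.14°.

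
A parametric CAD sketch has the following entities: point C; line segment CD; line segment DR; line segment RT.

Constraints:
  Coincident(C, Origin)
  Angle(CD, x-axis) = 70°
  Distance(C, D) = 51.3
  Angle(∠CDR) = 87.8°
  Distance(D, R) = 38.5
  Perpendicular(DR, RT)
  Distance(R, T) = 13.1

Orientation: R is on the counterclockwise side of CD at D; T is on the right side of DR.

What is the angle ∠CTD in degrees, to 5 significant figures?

41.630°

C is at the origin; CD runs at 70.0° with length 51.3, so D = 51.3·(cos 70.0°, sin 70.0°) = (17.546, 48.206). ∠CDR = 87.8°, so DR runs at 70.0° + (180° − 87.8°) = 162.20° from the x-axis; with |DR| = 38.5, R = D + 38.5·(cos 162.20°, sin 162.20°) = (-19.111, 59.976). The perpendicularity gives RT at right angles to DR; with |RT| = 13.1 on the right of DR, T = R + 13.1·(0.30570, 0.95213) = (-15.107, 72.448). Then cos ∠CTD = TC·TD / (|TC||TD|), giving 41.630°.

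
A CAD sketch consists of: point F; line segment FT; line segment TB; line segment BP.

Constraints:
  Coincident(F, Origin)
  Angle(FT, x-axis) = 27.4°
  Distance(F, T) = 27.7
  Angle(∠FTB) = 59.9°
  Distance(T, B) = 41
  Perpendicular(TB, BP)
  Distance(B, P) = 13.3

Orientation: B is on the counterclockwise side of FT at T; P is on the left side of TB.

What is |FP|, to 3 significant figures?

29.1

F is at the origin; FT runs at 27.4° with length 27.7, so T = 27.7·(cos 27.4°, sin 27.4°) = (24.6, 12.7). ∠FTB = 59.9°, so TB runs at 27.4° + (180° − 59.9°) = 148° from the x-axis; with |TB| = 41.0, B = T + 41.0·(cos 148°, sin 148°) = (-9.99, 34.8). TB is perpendicular to BP; with |BP| = 13.3 on the left of TB, P = B + 13.3·(-0.537, -0.843) = (-17.1, 23.6). Then |FP| = |P − F| = 29.1.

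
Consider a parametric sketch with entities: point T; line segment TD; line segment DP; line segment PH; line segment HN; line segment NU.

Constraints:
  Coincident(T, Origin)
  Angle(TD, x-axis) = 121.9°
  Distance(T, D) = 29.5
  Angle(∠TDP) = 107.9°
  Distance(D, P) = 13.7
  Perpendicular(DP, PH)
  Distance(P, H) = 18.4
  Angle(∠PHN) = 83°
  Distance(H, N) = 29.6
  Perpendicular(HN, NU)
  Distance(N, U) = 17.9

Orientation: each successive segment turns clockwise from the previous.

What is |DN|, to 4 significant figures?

21.56

T is at the origin; TD runs at 121.9° with length 29.5, so D = (-15.59, 25.04). ∠TDP = 107.9° gives DP at 49.80° from the x-axis; with |DP| = 13.7, P = (-6.746, 35.51). DP is perpendicular to PH, so PH runs at -40.20°; with |PH| = 18.4, H = (7.308, 23.63). ∠PHN = 83.0° gives HN at -137.2° from the x-axis; with |HN| = 29.6, N = (-14.41, 3.521). Then |DN| = |N − D| = 21.56.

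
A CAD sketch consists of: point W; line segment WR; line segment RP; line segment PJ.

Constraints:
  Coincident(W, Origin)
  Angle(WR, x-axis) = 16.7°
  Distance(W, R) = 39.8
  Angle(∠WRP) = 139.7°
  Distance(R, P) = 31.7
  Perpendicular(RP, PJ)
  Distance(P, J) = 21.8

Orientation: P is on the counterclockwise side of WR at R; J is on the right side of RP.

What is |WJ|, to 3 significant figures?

78.2

W is at the origin; WR runs at 16.7° with length 39.8, so R = 39.8·(cos 16.7°, sin 16.7°) = (38.1, 11.4). ∠WRP = 139.7°, so RP runs at 16.7° + (180° − 139.7°) = 57.0° from the x-axis; with |RP| = 31.7, P = R + 31.7·(cos 57.0°, sin 57.0°) = (55.4, 38.0). RP ⟂ PJ; with |PJ| = 21.8 on the right of RP, J = P + 21.8·(0.839, -0.545) = (73.7, 26.1). Then |WJ| = |J − W| = 78.2.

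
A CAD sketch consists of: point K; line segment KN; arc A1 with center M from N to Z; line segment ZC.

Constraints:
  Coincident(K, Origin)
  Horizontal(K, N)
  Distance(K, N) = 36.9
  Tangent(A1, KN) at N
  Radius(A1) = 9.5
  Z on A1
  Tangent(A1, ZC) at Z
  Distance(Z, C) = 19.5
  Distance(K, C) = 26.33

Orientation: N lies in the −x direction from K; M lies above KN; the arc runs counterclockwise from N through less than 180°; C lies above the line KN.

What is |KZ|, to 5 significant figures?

29.515

K is at the origin; K and N share the same y with |KN| = 36.9 and N on the −x side, so N = (-36.900, 0.0000). A1 meets KN tangentially, so MN is at right angles to KN, so M = N + (0, 9.5) = (-36.900, 9.5000). Since MZ ⟂ ZC (tangency), |MC| = √(9.5² + 19.5²) = 21.691 regardless of where Z sits on A1. So C lies on both circle(K, 26.33) and circle(M, 21.691); the above-KN intersection is C = (-17.665, 19.525). Z is the foot of the tangent from C: Z = (-29.263, 3.8495).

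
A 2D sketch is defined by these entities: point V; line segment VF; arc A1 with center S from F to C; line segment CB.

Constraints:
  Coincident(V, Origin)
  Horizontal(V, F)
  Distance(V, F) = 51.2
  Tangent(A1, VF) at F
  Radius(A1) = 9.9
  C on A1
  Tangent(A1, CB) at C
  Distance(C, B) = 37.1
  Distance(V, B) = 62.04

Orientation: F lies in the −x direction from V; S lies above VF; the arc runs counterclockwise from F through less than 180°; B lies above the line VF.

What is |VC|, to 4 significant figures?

42.43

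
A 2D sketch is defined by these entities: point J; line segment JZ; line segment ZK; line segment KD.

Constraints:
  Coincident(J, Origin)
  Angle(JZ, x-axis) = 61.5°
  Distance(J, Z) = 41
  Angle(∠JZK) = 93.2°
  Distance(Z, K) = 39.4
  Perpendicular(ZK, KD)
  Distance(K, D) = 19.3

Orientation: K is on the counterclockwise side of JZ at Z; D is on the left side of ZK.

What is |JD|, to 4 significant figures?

46.97

∠JZK = 93.2°, so ZK runs at 61.5° + (180° − 93.2°) = 148.3° from the x-axis; with |ZK| = 39.4, K = Z + 39.4·(cos 148.3°, sin 148.3°) = (-13.96, 56.74). The perpendicularity gives KD at right angles to ZK; with |KD| = 19.3 on the left of ZK, D = K + 19.3·(-0.5255, -0.8508) = (-24.10, 40.31). Then |JD| = |D − J| = 46.97.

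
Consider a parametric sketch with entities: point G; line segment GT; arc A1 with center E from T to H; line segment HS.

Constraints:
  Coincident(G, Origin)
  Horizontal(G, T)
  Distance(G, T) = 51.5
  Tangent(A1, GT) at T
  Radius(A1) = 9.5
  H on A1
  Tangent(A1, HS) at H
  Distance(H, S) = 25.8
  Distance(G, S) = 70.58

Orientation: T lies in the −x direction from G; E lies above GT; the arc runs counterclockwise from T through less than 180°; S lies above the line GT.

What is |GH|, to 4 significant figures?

47.01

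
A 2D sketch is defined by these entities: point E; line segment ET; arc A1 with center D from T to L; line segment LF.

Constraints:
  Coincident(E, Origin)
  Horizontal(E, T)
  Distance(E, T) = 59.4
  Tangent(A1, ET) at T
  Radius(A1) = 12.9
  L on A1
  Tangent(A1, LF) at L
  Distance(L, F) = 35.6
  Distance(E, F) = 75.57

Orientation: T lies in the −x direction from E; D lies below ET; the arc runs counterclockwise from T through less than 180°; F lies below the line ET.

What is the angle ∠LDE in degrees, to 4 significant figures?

167.3°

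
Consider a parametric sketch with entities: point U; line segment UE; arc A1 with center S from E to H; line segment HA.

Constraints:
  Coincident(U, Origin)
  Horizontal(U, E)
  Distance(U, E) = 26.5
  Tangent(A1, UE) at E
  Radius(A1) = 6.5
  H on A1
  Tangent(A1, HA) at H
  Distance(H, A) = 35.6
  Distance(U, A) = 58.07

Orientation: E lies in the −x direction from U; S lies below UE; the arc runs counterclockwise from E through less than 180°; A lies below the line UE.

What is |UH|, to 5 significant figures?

33.002

U is at the origin; UE is horizontal with |UE| = 26.5 and E on the −x side, so E = (-26.500, 0.0000). The tangent condition forces SE to be normal to UE, so S = E + (0, -6.5) = (-26.500, -6.5000). Since SH ⟂ HA (tangency), |SA| = √(6.5² + 35.6²) = 36.189 regardless of where H sits on A1. So A lies on both circle(U, 58.07) and circle(S, 36.189); the below-UE intersection is A = (-43.537, -38.427). H is the foot of the tangent from A: H = (-32.691, -4.5197).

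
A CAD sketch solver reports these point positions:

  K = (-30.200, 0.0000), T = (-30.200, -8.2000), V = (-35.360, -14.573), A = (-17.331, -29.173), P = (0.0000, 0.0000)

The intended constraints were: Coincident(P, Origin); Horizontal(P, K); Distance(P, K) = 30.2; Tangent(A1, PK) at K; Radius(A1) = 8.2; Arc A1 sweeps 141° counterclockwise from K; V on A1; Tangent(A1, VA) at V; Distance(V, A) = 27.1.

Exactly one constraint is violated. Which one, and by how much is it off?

Distance(V, A) = 27.1 — off by 3.90.

P = (0.00, 0.00) ✓; P.y = 0.00, K.y = 0.00 ✓; |PK| = 30.20 ✓; ∠(TK, KP) = 90.00° ✓; |TK| = 8.200 ✓; bearing(T→V) − bearing(T→K) = 141.0° ✓; |TV| = 8.200 ✓; ∠(TV, VA) = 90.00° ✓; |VA| = 23.20 ✗.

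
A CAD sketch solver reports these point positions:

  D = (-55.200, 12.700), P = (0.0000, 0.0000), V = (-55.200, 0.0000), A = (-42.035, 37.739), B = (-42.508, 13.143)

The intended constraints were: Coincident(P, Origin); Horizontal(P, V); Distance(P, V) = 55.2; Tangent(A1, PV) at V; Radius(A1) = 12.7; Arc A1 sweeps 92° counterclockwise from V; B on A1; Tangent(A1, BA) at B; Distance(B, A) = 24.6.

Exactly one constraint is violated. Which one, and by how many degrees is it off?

Tangent(A1, BA) at B — off by 3.10°.

P = (0.00, 0.00) ✓; P.y = 0.00, V.y = 0.00 ✓; |PV| = 55.20 ✓; ∠(DV, VP) = 90.00° ✓; |DV| = 12.70 ✓; bearing(D→B) − bearing(D→V) = 92.00° ✓; |DB| = 12.70 ✓; ∠(DB, BA) = 93.10° ✗; |BA| = 24.60 ✓.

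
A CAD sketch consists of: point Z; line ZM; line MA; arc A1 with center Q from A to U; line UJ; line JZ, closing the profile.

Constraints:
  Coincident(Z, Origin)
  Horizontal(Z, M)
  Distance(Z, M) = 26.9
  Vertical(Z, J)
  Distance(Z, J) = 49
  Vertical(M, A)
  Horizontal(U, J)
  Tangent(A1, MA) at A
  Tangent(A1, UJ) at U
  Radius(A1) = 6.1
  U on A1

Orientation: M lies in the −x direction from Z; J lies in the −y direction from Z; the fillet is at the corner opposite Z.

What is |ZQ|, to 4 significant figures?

47.68

Z is at the origin; Z and M share the same y with |ZM| = 26.9 and M on the −x side, so M = (-26.90, 0.000). ZJ is vertical with |ZJ| = 49.0 and J on the −y side, so J = (0.000, -49.00). The virtual corner opposite Z is at (-26.90, -49.00). Since A1 is tangent to MA there, QA ⟂ MA and the tangent condition forces QU to be normal to UJ, with radius 6.1, so the center Q sits 6.1 in from both sides at Q = (-20.80, -42.90). Then |ZQ| = |Q − Z| = 47.68.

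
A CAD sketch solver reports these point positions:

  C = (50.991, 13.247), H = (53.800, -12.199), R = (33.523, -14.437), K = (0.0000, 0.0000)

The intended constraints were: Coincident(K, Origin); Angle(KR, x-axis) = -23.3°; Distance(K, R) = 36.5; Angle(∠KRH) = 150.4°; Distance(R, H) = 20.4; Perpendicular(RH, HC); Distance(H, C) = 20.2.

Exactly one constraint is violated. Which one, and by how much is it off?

Distance(H, C) = 20.2 — off by 5.40.

K = (0.00, 0.00) ✓; KR at -23.30° ✓; |KR| = 36.50 ✓; ∠KRH = 150.4° ✓; |RH| = 20.40 ✓; ∠(RH, HC) = 90.00° ✓; |HC| = 25.60 ✗.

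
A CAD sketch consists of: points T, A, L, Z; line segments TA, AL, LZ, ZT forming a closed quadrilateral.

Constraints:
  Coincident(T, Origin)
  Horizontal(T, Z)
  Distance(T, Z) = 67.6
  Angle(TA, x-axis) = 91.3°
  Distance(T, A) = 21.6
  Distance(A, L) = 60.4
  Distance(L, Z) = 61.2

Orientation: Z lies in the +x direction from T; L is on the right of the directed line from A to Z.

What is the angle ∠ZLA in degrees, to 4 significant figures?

71.95°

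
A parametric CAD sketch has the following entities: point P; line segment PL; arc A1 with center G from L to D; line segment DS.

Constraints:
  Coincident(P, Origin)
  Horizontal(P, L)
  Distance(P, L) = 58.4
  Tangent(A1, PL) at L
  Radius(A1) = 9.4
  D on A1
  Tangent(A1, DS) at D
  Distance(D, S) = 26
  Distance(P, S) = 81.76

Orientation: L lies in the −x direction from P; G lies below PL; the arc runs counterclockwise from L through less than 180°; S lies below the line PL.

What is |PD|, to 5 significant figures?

67.603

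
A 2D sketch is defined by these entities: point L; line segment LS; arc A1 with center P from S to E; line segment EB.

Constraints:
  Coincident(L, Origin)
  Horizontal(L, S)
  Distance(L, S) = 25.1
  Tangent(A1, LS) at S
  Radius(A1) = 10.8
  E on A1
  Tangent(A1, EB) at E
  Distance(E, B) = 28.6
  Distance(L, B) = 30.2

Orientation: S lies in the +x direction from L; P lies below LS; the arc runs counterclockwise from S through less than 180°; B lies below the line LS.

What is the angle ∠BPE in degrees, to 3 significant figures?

69.3°

Checks: |PE| = 10.80 ✓; ∠(PE, EB) = 90.00° ✓; |EB| = 28.60 ✓; |LB| = 30.20 ✓.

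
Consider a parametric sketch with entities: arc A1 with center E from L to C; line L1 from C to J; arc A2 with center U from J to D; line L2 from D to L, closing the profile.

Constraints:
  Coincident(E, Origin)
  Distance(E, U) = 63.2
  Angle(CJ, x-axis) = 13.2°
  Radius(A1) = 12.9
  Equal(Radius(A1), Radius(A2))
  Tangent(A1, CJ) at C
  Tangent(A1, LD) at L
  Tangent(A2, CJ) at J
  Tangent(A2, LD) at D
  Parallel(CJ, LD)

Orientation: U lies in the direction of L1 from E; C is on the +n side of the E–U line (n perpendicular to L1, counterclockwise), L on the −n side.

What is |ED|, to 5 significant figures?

64.503

Tangency of A1 to both parallel lines with radius 12.9 puts C and L at E ± 12.9·n: C = (-2.9457, 12.559), L = (2.9457, -12.559). Equal radii place J and D the same way about U: J = U + 12.9·n = (58.584, 26.991), D = U − 12.9·n = (64.476, 1.8726). Then |ED| = |D − E| = 64.503.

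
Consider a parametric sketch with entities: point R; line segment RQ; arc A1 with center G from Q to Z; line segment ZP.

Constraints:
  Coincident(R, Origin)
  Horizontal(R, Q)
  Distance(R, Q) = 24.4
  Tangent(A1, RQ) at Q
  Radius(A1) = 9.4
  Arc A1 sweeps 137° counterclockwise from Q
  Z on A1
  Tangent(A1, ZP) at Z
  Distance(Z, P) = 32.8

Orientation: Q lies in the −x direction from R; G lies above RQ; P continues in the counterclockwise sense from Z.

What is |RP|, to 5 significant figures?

57.057

R is at the origin; RQ is horizontal with |RQ| = 24.4 and Q on the −x side, so Q = (-24.400, 0.0000). Since A1 is tangent to RQ there, GQ ⟂ RQ, so G = Q + (0, 9.4) = (-24.400, 9.4000). On A1, Q sits at bearing -90° from G; a 137° counterclockwise sweep puts Z at bearing 47°, so Z = G + 9.4·(cos 47°, sin 47°) = (-17.989, 16.275). Since A1 is tangent to ZP there, GZ ⟂ ZP, so ZP runs along (−sin 47°, cos 47°); with |ZP| = 32.8, P = (-41.978, 38.644). Then |RP| = |P − R| = 57.057.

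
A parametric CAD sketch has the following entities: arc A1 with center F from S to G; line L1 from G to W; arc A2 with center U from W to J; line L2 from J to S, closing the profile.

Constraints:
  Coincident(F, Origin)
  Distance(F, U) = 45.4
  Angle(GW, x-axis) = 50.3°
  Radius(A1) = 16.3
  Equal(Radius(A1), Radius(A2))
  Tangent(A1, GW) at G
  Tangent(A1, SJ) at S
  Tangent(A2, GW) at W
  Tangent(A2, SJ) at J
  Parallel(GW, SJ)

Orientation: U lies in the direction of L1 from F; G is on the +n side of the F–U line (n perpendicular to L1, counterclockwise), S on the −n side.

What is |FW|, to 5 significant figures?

48.237

The slot axis is L1's direction at 50.3°, so u = (cos 50.3°, sin 50.3°) = (0.63877, 0.76940) and n = (−sin 50.3°, cos 50.3°) = (-0.76940, 0.63877). F is at the origin and U lies 45.4 along u from F, so U = 45.4·u = (29.000, 34.931). Tangency of A1 to both parallel lines with radius 16.3 puts G and S at F ± 16.3·n: G = (-12.541, 10.412), S = (12.541, -10.412). Equal radii place W and J the same way about U: W = U + 16.3·n = (16.459, 45.343), J = U − 16.3·n = (41.541, 24.519). Then |FW| = |W − F| = 48.237.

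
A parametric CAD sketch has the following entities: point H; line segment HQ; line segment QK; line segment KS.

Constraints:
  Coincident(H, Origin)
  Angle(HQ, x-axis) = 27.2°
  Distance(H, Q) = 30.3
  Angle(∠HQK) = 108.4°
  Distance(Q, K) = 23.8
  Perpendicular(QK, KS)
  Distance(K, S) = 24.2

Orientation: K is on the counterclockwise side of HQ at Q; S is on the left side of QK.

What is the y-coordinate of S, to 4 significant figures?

33.67

∠HQK = 108.4°, so QK runs at 27.2° + (180° − 108.4°) = 98.80° from the x-axis; with |QK| = 23.8, K = Q + 23.8·(cos 98.80°, sin 98.80°) = (23.31, 37.37). QK is perpendicular to KS; with |KS| = 24.2 on the left of QK, S = K + 24.2·(-0.9882, -0.1530) = (-0.6069, 33.67). So S.y = 33.67.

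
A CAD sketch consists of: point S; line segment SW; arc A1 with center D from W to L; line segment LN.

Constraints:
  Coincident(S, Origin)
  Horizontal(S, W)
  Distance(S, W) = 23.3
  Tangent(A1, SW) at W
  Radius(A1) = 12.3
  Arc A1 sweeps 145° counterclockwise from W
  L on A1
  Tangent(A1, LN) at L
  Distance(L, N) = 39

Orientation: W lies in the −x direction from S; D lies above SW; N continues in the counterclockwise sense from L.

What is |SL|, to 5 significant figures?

27.651

Tangency of A1 to SW means the radius DW is perpendicular to SW, so D = W + (0, 12.3) = (-23.300, 12.300). On A1, W sits at bearing -90° from D; a 145° counterclockwise sweep puts L at bearing 55°, so L = D + 12.3·(cos 55°, sin 55°) = (-16.245, 22.376). Then |SL| = |L − S| = 27.651.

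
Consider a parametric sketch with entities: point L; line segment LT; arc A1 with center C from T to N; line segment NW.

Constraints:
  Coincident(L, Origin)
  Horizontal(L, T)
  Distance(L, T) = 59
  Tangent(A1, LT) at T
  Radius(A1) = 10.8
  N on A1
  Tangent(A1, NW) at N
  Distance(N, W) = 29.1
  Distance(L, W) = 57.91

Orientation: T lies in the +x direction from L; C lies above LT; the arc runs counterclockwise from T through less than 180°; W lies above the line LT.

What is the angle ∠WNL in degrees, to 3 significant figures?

56.4°

Checks: |CN| = 10.80 ✓; ∠(CN, NW) = 90.00° ✓; |NW| = 29.10 ✓; |LW| = 57.91 ✓.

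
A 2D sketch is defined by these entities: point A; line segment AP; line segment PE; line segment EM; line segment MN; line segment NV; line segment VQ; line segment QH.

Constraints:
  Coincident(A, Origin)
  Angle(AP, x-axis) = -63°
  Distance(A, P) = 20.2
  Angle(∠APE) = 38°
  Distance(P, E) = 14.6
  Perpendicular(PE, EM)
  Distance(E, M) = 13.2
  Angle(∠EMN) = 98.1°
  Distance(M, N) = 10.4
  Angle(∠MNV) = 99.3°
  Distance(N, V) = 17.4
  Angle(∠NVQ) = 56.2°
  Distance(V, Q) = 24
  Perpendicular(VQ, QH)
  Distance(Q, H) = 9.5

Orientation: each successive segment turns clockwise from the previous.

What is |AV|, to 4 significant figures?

22.12

A is at the origin; AP runs at -63.0° with length 20.2, so P = (9.171, -18.00). ∠APE = 38.0° gives PE at 155.0° from the x-axis; with |PE| = 14.6, E = (-4.061, -11.83). PE is perpendicular to EM, so EM runs at 65.00°; with |EM| = 13.2, M = (1.517, 0.1352). ∠EMN = 98.1° gives MN at -16.90° from the x-axis; with |MN| = 10.4, N = (11.47, -2.888). ∠MNV = 99.3° gives NV at -97.60° from the x-axis; with |NV| = 17.4, V = (9.167, -20.14). Then |AV| = |V − A| = 22.12.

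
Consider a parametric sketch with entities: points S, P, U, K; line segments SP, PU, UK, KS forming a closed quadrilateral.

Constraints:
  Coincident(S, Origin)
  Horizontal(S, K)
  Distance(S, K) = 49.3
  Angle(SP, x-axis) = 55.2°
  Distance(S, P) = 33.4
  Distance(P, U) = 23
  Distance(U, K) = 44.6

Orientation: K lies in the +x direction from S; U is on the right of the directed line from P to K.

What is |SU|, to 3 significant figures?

10.4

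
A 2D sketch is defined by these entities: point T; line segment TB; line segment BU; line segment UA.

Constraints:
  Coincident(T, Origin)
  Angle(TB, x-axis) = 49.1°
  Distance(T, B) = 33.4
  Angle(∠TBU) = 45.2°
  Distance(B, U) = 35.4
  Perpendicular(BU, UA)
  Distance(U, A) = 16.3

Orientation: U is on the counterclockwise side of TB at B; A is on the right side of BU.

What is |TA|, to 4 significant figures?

41.72

T is at the origin; TB runs at 49.1° with length 33.4, so B = 33.4·(cos 49.1°, sin 49.1°) = (21.87, 25.25). ∠TBU = 45.2°, so BU runs at 49.1° + (180° − 45.2°) = 183.9° from the x-axis; with |BU| = 35.4, U = B + 35.4·(cos 183.9°, sin 183.9°) = (-13.45, 22.84). BU is perpendicular to UA; with |UA| = 16.3 on the right of BU, A = U + 16.3·(-0.06802, 0.9977) = (-14.56, 39.10). Then |TA| = |A − T| = 41.72.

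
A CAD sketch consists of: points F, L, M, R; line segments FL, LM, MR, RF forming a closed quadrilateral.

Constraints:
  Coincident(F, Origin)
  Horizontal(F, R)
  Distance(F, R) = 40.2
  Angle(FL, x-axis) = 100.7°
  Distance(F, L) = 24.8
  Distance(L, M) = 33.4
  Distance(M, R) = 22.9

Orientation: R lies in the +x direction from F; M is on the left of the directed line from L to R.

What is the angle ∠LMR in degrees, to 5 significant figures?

128.93°

Checks: |LM| = 33.40 ✓; |MR| = 22.90 ✓.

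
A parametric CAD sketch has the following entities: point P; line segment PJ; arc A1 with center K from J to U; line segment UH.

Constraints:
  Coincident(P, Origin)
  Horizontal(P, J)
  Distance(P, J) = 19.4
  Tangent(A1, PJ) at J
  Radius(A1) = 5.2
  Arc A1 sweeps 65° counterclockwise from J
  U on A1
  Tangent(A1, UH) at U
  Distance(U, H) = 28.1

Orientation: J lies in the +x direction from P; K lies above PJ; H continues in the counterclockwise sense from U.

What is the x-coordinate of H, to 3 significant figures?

36.0

On A1, J sits at bearing -90° from K; a 65° counterclockwise sweep puts U at bearing -25°, so U = K + 5.2·(cos -25°, sin -25°) = (24.1, 3.00). The tangent condition forces KU to be normal to UH, so UH runs along (−sin -25°, cos -25°); with |UH| = 28.1, H = (36.0, 28.5). So H.x = 36.0.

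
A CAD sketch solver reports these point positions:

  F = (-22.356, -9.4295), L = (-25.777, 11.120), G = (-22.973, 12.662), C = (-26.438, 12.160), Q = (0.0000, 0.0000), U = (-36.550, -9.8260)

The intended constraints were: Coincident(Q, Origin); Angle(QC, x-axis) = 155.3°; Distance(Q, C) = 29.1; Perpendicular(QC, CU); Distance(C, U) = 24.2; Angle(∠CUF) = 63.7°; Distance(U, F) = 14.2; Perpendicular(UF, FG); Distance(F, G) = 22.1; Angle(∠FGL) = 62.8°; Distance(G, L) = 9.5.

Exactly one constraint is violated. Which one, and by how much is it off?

Distance(G, L) = 9.5 — off by 6.30.

Q = (0.00, 0.00) ✓; QC at 155.3° ✓; |QC| = 29.10 ✓; ∠(QC, CU) = 90.00° ✓; |CU| = 24.20 ✓; ∠CUF = 63.70° ✓; |UF| = 14.20 ✓; ∠(UF, FG) = 90.00° ✓; |FG| = 22.10 ✓; ∠FGL = 62.79° ✓; |GL| = 3.200 ✗.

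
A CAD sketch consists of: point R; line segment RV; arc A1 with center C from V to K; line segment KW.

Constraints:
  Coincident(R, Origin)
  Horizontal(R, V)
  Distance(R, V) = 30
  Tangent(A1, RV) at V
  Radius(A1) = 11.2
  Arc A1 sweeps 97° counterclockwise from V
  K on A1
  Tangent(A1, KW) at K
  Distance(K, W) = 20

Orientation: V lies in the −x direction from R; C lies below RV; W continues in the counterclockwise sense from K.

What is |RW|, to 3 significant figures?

50.5

On A1, V sits at bearing 90° from C; a 97° counterclockwise sweep puts K at bearing 187°, so K = C + 11.2·(cos 187°, sin 187°) = (-41.1, -12.6). A1 meets KW tangentially, so CK is at right angles to KW, so KW runs along (−sin 187°, cos 187°); with |KW| = 20.0, W = (-38.7, -32.4). Then |RW| = |W − R| = 50.5.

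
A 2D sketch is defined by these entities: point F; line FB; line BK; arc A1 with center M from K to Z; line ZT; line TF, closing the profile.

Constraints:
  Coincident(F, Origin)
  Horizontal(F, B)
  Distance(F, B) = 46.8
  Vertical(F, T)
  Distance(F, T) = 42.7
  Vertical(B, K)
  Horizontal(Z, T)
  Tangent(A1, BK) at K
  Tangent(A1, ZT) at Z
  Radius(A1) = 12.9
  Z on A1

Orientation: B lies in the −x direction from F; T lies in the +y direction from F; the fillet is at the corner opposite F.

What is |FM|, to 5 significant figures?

45.136

F is at the origin; F and B share the same y with |FB| = 46.8 and B on the −x side, so B = (-46.800, 0.0000). FT is vertical with |FT| = 42.7 and T on the +y side, so T = (0.0000, 42.700). The virtual corner opposite F is at (-46.800, 42.700). The tangent condition forces MK to be normal to BK and A1 meets ZT tangentially, so MZ is at right angles to ZT, with radius 12.9, so the center M sits 12.9 in from both sides at M = (-33.900, 29.800). Then |FM| = |M − F| = 45.136.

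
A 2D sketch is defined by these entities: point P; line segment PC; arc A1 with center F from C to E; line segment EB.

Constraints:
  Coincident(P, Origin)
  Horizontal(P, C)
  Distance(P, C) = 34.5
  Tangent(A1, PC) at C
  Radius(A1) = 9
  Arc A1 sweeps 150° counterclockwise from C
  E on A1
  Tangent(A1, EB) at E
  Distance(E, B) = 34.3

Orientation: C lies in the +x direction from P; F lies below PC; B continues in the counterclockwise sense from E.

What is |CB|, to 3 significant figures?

42.3

P is at the origin; P and C share the same y with |PC| = 34.5 and C on the +x side, so C = (34.5, 0.00). The tangent condition forces FC to be normal to PC, so F = C + (0, -9) = (34.5, -9.00). On A1, C sits at bearing 90° from F; a 150° counterclockwise sweep puts E at bearing 240°, so E = F + 9.0·(cos 240°, sin 240°) = (30.0, -16.8). Tangency of A1 to EB means the radius FE is perpendicular to EB, so EB runs along (−sin 240°, cos 240°); with |EB| = 34.3, B = (59.7, -33.9). Then |CB| = |B − C| = 42.3.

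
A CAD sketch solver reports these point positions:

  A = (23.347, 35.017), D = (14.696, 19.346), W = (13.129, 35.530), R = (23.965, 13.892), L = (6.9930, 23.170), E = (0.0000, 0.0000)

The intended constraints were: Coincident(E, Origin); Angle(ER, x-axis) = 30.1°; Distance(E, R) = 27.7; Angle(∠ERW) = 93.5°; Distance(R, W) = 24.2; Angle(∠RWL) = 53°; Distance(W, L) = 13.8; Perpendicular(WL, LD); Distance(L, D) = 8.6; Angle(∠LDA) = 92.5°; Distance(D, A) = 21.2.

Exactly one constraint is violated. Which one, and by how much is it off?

Distance(D, A) = 21.2 — off by 3.30.

E = (0.00, 0.00) ✓; ER at 30.10° ✓; |ER| = 27.70 ✓; ∠ERW = 93.50° ✓; |RW| = 24.20 ✓; ∠RWL = 53.00° ✓; |WL| = 13.80 ✓; ∠(WL, LD) = 90.00° ✓; |LD| = 8.600 ✓; ∠LDA = 92.50° ✓; |DA| = 17.90 ✗.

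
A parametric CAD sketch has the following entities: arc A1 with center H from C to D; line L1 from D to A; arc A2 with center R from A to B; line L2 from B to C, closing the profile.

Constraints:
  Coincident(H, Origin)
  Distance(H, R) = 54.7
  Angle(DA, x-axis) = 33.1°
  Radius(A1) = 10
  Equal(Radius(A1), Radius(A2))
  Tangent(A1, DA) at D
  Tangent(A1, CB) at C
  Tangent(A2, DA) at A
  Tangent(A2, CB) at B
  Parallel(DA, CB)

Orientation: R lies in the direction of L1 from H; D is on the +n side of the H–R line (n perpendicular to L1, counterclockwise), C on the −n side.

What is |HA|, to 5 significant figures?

55.607

The slot axis is L1's direction at 33.1°, so u = (cos 33.1°, sin 33.1°) = (0.83772, 0.54610) and n = (−sin 33.1°, cos 33.1°) = (-0.54610, 0.83772). H is at the origin and R lies 54.7 along u from H, so R = 54.7·u = (45.823, 29.872). Tangency of A1 to both parallel lines with radius 10.0 puts D and C at H ± 10.0·n: D = (-5.4610, 8.3772), C = (5.4610, -8.3772). Equal radii place A and B the same way about R: A = R + 10.0·n = (40.362, 38.249), B = R − 10.0·n = (51.284, 21.495). Then |HA| = |A − H| = 55.607.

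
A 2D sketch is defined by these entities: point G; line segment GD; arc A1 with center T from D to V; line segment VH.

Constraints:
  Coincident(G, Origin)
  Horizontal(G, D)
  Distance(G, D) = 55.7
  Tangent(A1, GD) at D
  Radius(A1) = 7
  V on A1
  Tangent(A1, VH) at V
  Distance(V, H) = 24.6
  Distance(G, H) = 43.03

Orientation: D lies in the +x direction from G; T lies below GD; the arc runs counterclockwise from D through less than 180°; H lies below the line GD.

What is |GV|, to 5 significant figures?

50.002

Checks: G.y = 0.00, D.y = 0.00 ✓; |TV| = 7.000 ✓; ∠(TV, VH) = 90.00° ✓; |VH| = 24.60 ✓; |GH| = 43.03 ✓.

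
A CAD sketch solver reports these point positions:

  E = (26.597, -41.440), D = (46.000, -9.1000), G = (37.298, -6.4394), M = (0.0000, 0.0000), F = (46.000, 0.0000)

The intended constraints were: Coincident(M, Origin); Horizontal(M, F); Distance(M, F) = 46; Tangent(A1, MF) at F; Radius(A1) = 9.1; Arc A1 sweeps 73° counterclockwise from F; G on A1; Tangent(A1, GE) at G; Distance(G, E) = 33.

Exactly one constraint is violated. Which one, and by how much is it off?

Distance(G, E) = 33 — off by 3.60.

M = (0.00, 0.00) ✓; M.y = 0.00, F.y = 0.00 ✓; |MF| = 46.00 ✓; ∠(DF, FM) = 90.00° ✓; |DF| = 9.100 ✓; bearing(D→G) − bearing(D→F) = 73.00° ✓; |DG| = 9.100 ✓; ∠(DG, GE) = 90.00° ✓; |GE| = 36.60 ✗.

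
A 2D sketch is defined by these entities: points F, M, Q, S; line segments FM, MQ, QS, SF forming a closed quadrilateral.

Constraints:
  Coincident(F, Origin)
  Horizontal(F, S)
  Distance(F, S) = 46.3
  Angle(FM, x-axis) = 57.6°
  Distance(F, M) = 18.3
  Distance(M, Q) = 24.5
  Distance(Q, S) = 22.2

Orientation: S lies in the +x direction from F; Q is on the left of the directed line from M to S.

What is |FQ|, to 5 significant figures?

38.828

Checks: |MQ| = 24.50 ✓; |QS| = 22.20 ✓.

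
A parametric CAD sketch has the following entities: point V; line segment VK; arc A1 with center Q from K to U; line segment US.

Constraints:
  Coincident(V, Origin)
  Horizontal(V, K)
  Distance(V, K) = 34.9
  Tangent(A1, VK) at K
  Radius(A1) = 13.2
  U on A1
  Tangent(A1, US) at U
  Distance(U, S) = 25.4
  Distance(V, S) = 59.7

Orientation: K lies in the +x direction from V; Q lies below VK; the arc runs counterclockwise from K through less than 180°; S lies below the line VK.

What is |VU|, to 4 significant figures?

34.31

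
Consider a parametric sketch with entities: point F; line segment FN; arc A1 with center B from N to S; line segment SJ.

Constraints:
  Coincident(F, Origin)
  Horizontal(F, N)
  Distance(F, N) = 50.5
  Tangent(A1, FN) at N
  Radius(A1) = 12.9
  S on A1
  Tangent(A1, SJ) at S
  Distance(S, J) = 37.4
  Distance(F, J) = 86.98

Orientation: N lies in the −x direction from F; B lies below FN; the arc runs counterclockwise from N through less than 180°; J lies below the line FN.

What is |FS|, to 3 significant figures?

63.3

F is at the origin; FN is horizontal with |FN| = 50.5 and N on the −x side, so N = (-50.5, 0.00). The tangent condition forces BN to be normal to FN, so B = N + (0, -12.9) = (-50.5, -12.9). Since BS ⟂ SJ (tangency), |BJ| = √(12.9² + 37.4²) = 39.6 regardless of where S sits on A1. So J lies on both circle(F, 86.98) and circle(B, 39.6); the below-FN intersection is J = (-75.1, -43.9). S is the foot of the tangent from J: S = (-62.7, -8.61).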